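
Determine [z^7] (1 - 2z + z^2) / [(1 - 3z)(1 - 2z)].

The denominator gives the recurrence a_n = 5a_(n−1) − 6a_(n−2) for n ≥ 3; the numerator fixes a_0 = 1, a_1 = 3, a_2 = 10.
Iterating: 1, 3, 10, 32, 100, 308, 940, 2852, so a_7 = 2852.

2852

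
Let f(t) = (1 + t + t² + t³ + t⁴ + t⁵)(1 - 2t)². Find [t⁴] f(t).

1

(1 + t + t² + t³ + t⁴ + t⁵) has coefficients 1,1,1,1,1 for degrees 0…4.
(1 - 2t)² has coefficients 1,-4,4,0,0 for degrees 0…4.
[t⁴] = 1·0 + 1·0 + 1·4 + 1·(-4) + 1·1 = 1.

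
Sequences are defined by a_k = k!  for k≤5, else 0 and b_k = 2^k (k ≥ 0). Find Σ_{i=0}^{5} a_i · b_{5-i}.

256

The convolution is the x^5 coefficient of A(x)B(x).
Σ = 1·32 + 1·16 + 2·8 + 6·4 + 24·2 + 120·1 = 256.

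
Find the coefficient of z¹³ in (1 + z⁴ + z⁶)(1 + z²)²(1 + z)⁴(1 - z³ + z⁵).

(1 + z⁴ + z⁶) has coefficients 1,0,0,0,1,0,1 for degrees 0…6.
(1 + z²)² has coefficients 1,0,2,0,1,0,0,0,0,0,0,0,0,0 for degrees 0…13.
Multiplying by (1 + z)⁴ gives running coefficients 1,4,8,12,14,12,8,4,1,0,0,0,0,0 for degrees 0…13.
Finally multiplying by (1 - z³ + z⁵), the product of all factors after the first has coefficients 1,4,8,11,10,5,0,-2,1,6,8,7,4,1 for degrees 0…13.
[z¹³] = 1·1 + 1·6 + 1·(-2) = 5.

5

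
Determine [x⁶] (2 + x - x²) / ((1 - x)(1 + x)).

1

The denominator gives the recurrence a_n = a_(n−2) for n ≥ 3; the numerator fixes a_0 = 2, a_1 = 1, a_2 = 1.
Iterating: 2, 1, 1, 1, 1, 1, 1, so a_6 = 1.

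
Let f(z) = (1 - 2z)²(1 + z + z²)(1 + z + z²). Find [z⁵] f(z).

(1 - 2z)² has coefficients 1,-4,4 for degrees 0…2.
(1 + z + z²) has coefficients 1,1,1,0,0,0 for degrees 0…5.
Finally multiplying by (1 + z + z²), the product of all factors after the first has coefficients 1,2,3,2,1,0 for degrees 0…5.
[z⁵] = 1·0 − 4·1 + 4·2 = 4.

4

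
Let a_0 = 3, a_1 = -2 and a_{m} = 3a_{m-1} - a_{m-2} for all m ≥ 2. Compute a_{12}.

-145869

The ordinary generating function has denominator 1 - 3x + x^2.
Iterating the recurrence: a_0,…,a_{12} = 3, -2, -9, -25, -66, -173, -453, -1186, -3105, -8129, -21282, -55717, -145869.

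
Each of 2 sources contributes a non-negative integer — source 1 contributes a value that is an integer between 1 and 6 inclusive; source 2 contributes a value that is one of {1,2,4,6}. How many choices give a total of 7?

The generating function for the choices is (t + t^2 + t^3 + t^4 + t^5 + t^6)·(t + t^2 + t^4 + t^6); the count is [t^7].
(t + t^2 + t^3 + t^4 + t^5 + t^6) has coefficients 0,1,1,1,1,1,1 for degrees 0…6.
(t + t^2 + t^4 + t^6) has coefficients 0,1,1,0,1,0,1,0 for degrees 0…7.
[t^7] = 1·1 + 1·0 + 1·1 + 1·0 + 1·1 + 1·1 = 4.

4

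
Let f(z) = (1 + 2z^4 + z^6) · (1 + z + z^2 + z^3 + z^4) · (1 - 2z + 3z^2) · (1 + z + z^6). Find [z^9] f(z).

12

(1 + 2z^4 + z^6) has coefficients 1,0,0,0,2,0,1 for degrees 0…6.
(1 + z + z^2 + z^3 + z^4) has coefficients 1,1,1,1,1,0,0,0,0,0 for degrees 0…9.
Multiplying by (1 - 2z + 3z^2) gives running coefficients 1,-1,2,2,2,1,3,0,0,0 for degrees 0…9.
Finally multiplying by (1 + z + z^6), the product of all factors after the first has coefficients 1,0,1,4,4,3,5,2,2,2 for degrees 0…9.
[z^9] = 1·2 + 2·3 + 1·4 = 12.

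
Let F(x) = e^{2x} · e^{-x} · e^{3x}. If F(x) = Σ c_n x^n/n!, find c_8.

65536

The EGF product rule gives c_8 = Σ_{k_1+k_2+k_3=8} C(8; k_1,k_2,k_3) · ∏ g_i(k_i), where e^{2x} gives (2)^k; e^{-x} gives (-1)^k; e^{3x} gives (3)^k.
g_1(k) for k = 0…8: 1, 2, 4, 8, 16, 32, 64, 128, 256.
g_2(k) for k = 0…8: 1, -1, 1, -1, 1, -1, 1, -1, 1.
g_3(k) for k = 0…8: 1, 3, 9, 27, 81, 243, 729, 2187, 6561.
First combine the last two factors: h(k) = Σ_j C(k,j)·g_2(j)·g_3(k−j) for k = 0…8: 1, 2, 4, 8, 16, 32, 64, 128, 256.
c_8 = Σ_k C(8,k)·g_1(k)·h(8−k) = 1·1·256 + 8·2·128 + 28·4·64 + 56·8·32 + 70·16·16 + 56·32·8 + 28·64·4 + 8·128·2 + 1·256·1 = 256 + 2048 + 7168 + 14336 + 17920 + 14336 + 7168 + 2048 + 256 = 65536.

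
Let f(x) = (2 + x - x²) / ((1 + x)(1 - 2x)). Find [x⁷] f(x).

192

The denominator gives the recurrence a_n = a_(n−1) + 2a_(n−2) for n ≥ 3; the numerator fixes a_0 = 2, a_1 = 3, a_2 = 6.
Iterating: 2, 3, 6, 12, 24, 48, 96, 192, so a_7 = 192.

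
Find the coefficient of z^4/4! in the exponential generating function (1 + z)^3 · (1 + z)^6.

3024

The EGF product rule gives c_4 = Σ_{k_1+k_2=4} C(4; k_1,k_2) · ∏ g_i(k_i), where (1+z)^3 gives the falling factorial (3)_k; (1+z)^6 gives the falling factorial (6)_k.
g_1(k) for k = 0…4: 1, 3, 6, 6, 0.
g_2(k) for k = 0…4: 1, 6, 30, 120, 360.
c_4 = Σ_k C(4,k)·g_1(k)·g_2(4−k) = 1·1·360 + 4·3·120 + 6·6·30 + 4·6·6 = 360 + 1440 + 1080 + 144 = 3024.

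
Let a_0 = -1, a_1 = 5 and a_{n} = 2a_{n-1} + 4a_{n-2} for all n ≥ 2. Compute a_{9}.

32768

The ordinary generating function has denominator 1 - 2x - 4x^2.
Iterating the recurrence: a_0,…,a_{9} = -1, 5, 6, 32, 88, 304, 960, 3136, 10112, 32768.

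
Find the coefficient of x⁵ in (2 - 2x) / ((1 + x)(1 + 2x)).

Partial fractions give a closed form: a_n = (-4)·(-1)^n + (6)·(-2)^n.
At n = 5: a_5 = -188.

-188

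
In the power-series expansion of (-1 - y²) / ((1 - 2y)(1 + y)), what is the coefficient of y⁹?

-426

The denominator gives the recurrence a_n = a_(n−1) + 2a_(n−2) for n ≥ 3; the numerator fixes a_0 = -1, a_1 = -1, a_2 = -4.
Iterating: -1, -1, -4, -6, -14, -26, -54, -106, -214, -426, so a_9 = -426.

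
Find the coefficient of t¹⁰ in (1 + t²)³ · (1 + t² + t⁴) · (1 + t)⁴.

(1 + t²)³ has coefficients 1,0,3,0,3,0,1 for degrees 0…6.
(1 + t² + t⁴) has coefficients 1,0,1,0,1,0,0,0,0,0,0 for degrees 0…10.
Finally multiplying by (1 + t)⁴, the product of all factors after the first has coefficients 1,4,7,8,8,8,7,4,1,0,0 for degrees 0…10.
[t¹⁰] = 1·0 + 3·1 + 3·7 + 1·8 = 32.

32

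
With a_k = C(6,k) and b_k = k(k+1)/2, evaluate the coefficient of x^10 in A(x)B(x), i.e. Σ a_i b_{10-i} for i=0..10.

The convolution is the t^10 coefficient of A(t)B(t).
Σ = 1·55 + 6·45 + 15·36 + 20·28 + 15·21 + 6·15 + 1·10 + 0·6 + 0·3 + 0·1 + 0·0 = 1840.

1840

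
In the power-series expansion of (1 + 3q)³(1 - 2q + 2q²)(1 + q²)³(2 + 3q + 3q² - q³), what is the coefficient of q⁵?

226

(1 + 3q)³ has coefficients 1,9,27,27 for degrees 0…3.
(1 - 2q + 2q²) has coefficients 1,-2,2,0,0,0 for degrees 0…5.
Multiplying by (1 + q²)³ gives running coefficients 1,-2,5,-6,9,-6 for degrees 0…5.
Finally multiplying by (2 + 3q + 3q² - q³), the product of all factors after the first has coefficients 2,-1,7,-4,17,-8 for degrees 0…5.
[q⁵] = 1·(-8) + 9·17 + 27·(-4) + 27·7 = 226.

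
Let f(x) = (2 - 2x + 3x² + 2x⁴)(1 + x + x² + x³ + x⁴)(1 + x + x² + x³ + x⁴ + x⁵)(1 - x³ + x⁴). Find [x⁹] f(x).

(2 - 2x + 3x² + 2x⁴) has coefficients 2,-2,3,0,2 for degrees 0…4.
(1 + x + x² + x³ + x⁴) has coefficients 1,1,1,1,1,0,0,0,0,0 for degrees 0…9.
Multiplying by (1 + x + x² + x³ + x⁴ + x⁵) gives running coefficients 1,2,3,4,5,5,4,3,2,1 for degrees 0…9.
Finally multiplying by (1 - x³ + x⁴), the product of all factors after the first has coefficients 1,2,3,3,4,4,3,2,2,2 for degrees 0…9.
[x⁹] = 2·2 − 2·2 + 3·2 + 2·4 = 14.

14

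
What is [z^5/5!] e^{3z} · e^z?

The EGF product rule gives c_5 = Σ_{k_1+k_2=5} C(5; k_1,k_2) · ∏ g_i(k_i), where e^{3z} gives (3)^k; e^z gives (1)^k.
g_1(k) for k = 0…5: 1, 3, 9, 27, 81, 243.
g_2(k) for k = 0…5: 1, 1, 1, 1, 1, 1.
c_5 = Σ_k C(5,k)·g_1(k)·g_2(5−k) = 1·1·1 + 5·3·1 + 10·9·1 + 10·27·1 + 5·81·1 + 1·243·1 = 1 + 15 + 90 + 270 + 405 + 243 = 1024.

1024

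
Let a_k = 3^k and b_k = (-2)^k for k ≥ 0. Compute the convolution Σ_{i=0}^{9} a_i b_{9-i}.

11605

Write out a_i and b_{9-i} for i = 0,…,9 and sum the products.
Σ = 1·(-512) + 3·256 + 9·(-128) + 27·64 + 81·(-32) + 243·16 + 729·(-8) + 2187·4 + 6561·(-2) + 19683·1 = 11605.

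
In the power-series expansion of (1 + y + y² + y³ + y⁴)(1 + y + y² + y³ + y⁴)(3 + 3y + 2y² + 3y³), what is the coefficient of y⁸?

27

(1 + y + y² + y³ + y⁴) has coefficients 1,1,1,1,1 for degrees 0…4.
(1 + y + y² + y³ + y⁴) has coefficients 1,1,1,1,1,0,0,0,0 for degrees 0…8.
Finally multiplying by (3 + 3y + 2y² + 3y³), the product of all factors after the first has coefficients 3,6,8,11,11,8,5,3,0 for degrees 0…8.
[y⁸] = 1·0 + 1·3 + 1·5 + 1·8 + 1·11 = 27.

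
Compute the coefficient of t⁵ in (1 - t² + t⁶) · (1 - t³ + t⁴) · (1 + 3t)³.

(1 - t² + t⁶) has coefficients 1,0,-1,0,0,0 for degrees 0…5.
(1 - t³ + t⁴) has coefficients 1,0,0,-1,1,0 for degrees 0…5.
Finally multiplying by (1 + 3t)³, the product of all factors after the first has coefficients 1,9,27,26,-8,-18 for degrees 0…5.
[t⁵] = 1·(-18) − 1·26 = -44.

-44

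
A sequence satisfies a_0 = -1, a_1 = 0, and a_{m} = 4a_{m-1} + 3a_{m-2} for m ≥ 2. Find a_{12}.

-12335529

The ordinary generating function has denominator 1 - 4x - 3x^2.
Iterating the recurrence: a_0,…,a_{12} = -1, 0, -3, -12, -57, -264, -1227, -5700, -26481, -123024, -571539, -2655228, -12335529.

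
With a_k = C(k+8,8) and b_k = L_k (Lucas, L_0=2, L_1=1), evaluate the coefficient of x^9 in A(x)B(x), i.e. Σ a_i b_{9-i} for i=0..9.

This is [x^9] in the product of the two ordinary generating functions.
Σ = 1·76 + 9·47 + 45·29 + 165·18 + 495·11 + 1287·7 + 3003·4 + 6435·3 + 12870·1 + 24310·2 = 112035.

112035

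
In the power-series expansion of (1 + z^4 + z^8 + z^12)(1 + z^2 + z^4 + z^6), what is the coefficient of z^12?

(1 + z^4 + z^8 + z^12) has coefficients 1,0,0,0,1,0,0,0,1,0,0,0,1 for degrees 0…12.
(1 + z^2 + z^4 + z^6) has coefficients 1,0,1,0,1,0,1,0,0,0,0,0,0 for degrees 0…12.
[z^12] = 1·0 + 1·0 + 1·1 + 1·1 = 2.

2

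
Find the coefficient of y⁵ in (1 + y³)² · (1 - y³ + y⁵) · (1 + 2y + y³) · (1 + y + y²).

5

(1 + y³)² has coefficients 1,0,0,2,0,0 for degrees 0…5.
(1 - y³ + y⁵) has coefficients 1,0,0,-1,0,1 for degrees 0…5.
Multiplying by (1 + 2y + y³) gives running coefficients 1,2,0,0,-2,1 for degrees 0…5.
Finally multiplying by (1 + y + y²), the product of all factors after the first has coefficients 1,3,3,2,-2,-1 for degrees 0…5.
[y⁵] = 1·(-1) + 2·3 = 5.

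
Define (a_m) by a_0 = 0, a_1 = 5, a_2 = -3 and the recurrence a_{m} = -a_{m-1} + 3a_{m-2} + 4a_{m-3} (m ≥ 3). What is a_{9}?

274

The ordinary generating function has denominator 1 + x - 3x^2 - 4x^3.
Iterating the recurrence: a_0,…,a_{9} = 0, 5, -3, 18, -7, 49, 2, 117, 85, 274.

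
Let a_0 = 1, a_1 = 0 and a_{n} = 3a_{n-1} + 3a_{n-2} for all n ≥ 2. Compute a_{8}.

The ordinary generating function has denominator 1 - 3t - 3t^2.
Iterating the recurrence: a_0,…,a_{8} = 1, 0, 3, 9, 36, 135, 513, 1944, 7371.

7371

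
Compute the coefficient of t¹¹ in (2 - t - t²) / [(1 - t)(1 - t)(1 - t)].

The denominator gives the recurrence a_n = 3a_(n−1) − 3a_(n−2) + a_(n−3) for n ≥ 3; the numerator fixes a_0 = 2, a_1 = 5, a_2 = 8.
Iterating: 2, 5, 8, 11, 14, 17, 20, 23, 26, 29, 32, 35, so a_11 = 35.

35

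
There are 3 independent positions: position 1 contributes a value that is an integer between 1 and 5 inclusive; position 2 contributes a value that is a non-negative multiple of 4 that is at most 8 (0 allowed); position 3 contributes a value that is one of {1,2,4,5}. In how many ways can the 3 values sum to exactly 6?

5

The generating function for the choices is (x + x^2 + x^3 + x^4 + x^5)·(1 + x^4 + x^8)·(x + x^2 + x^4 + x^5); the count is [x^6].
(x + x^2 + x^3 + x^4 + x^5) has coefficients 0,1,1,1,1,1 for degrees 0…5.
(1 + x^4 + x^8) has coefficients 1,0,0,0,1,0,0 for degrees 0…6.
Finally multiplying by (x + x^2 + x^4 + x^5), the product of all factors after the first has coefficients 0,1,1,0,1,2,1 for degrees 0…6.
[x^6] = 1·2 + 1·1 + 1·0 + 1·1 + 1·1 = 5.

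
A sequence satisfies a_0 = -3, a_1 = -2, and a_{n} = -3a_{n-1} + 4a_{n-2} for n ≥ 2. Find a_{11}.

838858

The ordinary generating function has denominator 1 + 3y - 4y^2.
Iterating the recurrence: a_0,…,a_{11} = -3, -2, -6, 10, -54, 202, -822, 3274, -13110, 52426, -209718, 838858.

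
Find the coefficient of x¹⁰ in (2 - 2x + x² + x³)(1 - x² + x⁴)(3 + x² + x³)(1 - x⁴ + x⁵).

-13

(2 - 2x + x² + x³) has coefficients 2,-2,1,1 for degrees 0…3.
(1 - x² + x⁴) has coefficients 1,0,-1,0,1,0,0,0,0,0,0 for degrees 0…10.
Multiplying by (3 + x² + x³) gives running coefficients 3,0,-2,1,2,-1,1,1,0,0,0 for degrees 0…10.
Finally multiplying by (1 - x⁴ + x⁵), the product of all factors after the first has coefficients 3,0,-2,1,-1,2,3,-2,-1,3,-2 for degrees 0…10.
[x¹⁰] = 2·(-2) − 2·3 + 1·(-1) + 1·(-2) = -13.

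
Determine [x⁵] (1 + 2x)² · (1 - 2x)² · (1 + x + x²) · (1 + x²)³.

(1 + 2x)² has coefficients 1,4,4 for degrees 0…2.
(1 - 2x)² has coefficients 1,-4,4,0,0,0 for degrees 0…5.
Multiplying by (1 + x + x²) gives running coefficients 1,-3,1,0,4,0 for degrees 0…5.
Finally multiplying by (1 + x²)³, the product of all factors after the first has coefficients 1,-3,4,-9,10,-9 for degrees 0…5.
[x⁵] = 1·(-9) + 4·10 + 4·(-9) = -5.

-5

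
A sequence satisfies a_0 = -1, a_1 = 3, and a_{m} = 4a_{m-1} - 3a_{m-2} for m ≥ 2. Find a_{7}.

The ordinary generating function has denominator 1 - 4t + 3t^2.
Iterating the recurrence: a_0,…,a_{7} = -1, 3, 15, 51, 159, 483, 1455, 4371.

4371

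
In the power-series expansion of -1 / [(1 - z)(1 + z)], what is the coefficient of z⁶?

Partial fractions give a closed form: a_n = (-1/2)·1^n + (-1/2)·(-1)^n.
At n = 6: a_6 = -1.

-1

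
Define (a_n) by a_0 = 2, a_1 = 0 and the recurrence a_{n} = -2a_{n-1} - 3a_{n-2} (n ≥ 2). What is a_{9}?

The ordinary generating function has denominator 1 + 2t + 3t^2.
Iterating the recurrence: a_0,…,a_{9} = 2, 0, -6, 12, -6, -24, 66, -60, -78, 336.

336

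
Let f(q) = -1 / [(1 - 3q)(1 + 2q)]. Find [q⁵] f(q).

Partial fractions give a closed form: a_n = (-3/5)·3^n + (-2/5)·(-2)^n.
At n = 5: a_5 = -133.

-133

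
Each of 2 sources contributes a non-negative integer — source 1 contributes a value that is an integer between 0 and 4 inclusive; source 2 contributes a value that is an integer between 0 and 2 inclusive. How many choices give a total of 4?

3

The generating function for the choices is (1 + z + z^2 + z^3 + z^4)·(1 + z + z^2); the count is [z^4].
(1 + z + z^2 + z^3 + z^4) has coefficients 1,1,1,1,1 for degrees 0…4.
(1 + z + z^2) has coefficients 1,1,1,0,0 for degrees 0…4.
[z^4] = 1·0 + 1·0 + 1·1 + 1·1 + 1·1 = 3.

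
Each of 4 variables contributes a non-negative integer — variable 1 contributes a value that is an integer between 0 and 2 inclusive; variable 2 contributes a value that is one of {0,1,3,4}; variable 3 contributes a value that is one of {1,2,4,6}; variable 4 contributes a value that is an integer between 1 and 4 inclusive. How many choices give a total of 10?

23

The generating function for the choices is (1 + x + x^2)·(1 + x + x^3 + x^4)·(x + x^2 + x^4 + x^6)·(x + x^2 + x^3 + x^4); the count is [x^10].
(1 + x + x^2) has coefficients 1,1,1 for degrees 0…2.
(1 + x + x^3 + x^4) has coefficients 1,1,0,1,1,0,0,0,0,0,0 for degrees 0…10.
Multiplying by (x + x^2 + x^4 + x^6) gives running coefficients 0,1,2,1,2,3,2,2,1,1,1 for degrees 0…10.
Finally multiplying by (x + x^2 + x^3 + x^4), the product of all factors after the first has coefficients 0,0,1,3,4,6,8,8,9,8,6 for degrees 0…10.
[x^10] = 1·6 + 1·8 + 1·9 = 23.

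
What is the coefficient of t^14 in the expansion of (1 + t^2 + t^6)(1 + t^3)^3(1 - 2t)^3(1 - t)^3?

-84

(1 + t^2 + t^6) has coefficients 1,0,1,0,0,0,1 for degrees 0…6.
(1 + t^3)^3 has coefficients 1,0,0,3,0,0,3,0,0,1,0,0,0,0,0 for degrees 0…14.
Multiplying by (1 - 2t)^3 gives running coefficients 1,-6,12,-5,-18,36,-21,-18,36,-23,-6,12,-8,0,0 for degrees 0…14.
Finally multiplying by (1 - t)^3, the product of all factors after the first has coefficients 1,-9,33,-60,39,63,-178,171,-9,-164,189,-75,-39,66,-36 for degrees 0…14.
[t^14] = 1·(-36) + 1·(-39) + 1·(-9) = -84.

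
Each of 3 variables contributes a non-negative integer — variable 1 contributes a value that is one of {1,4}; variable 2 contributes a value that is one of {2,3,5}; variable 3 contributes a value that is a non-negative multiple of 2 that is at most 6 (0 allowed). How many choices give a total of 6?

The generating function for the choices is (q + q^4)·(q^2 + q^3 + q^5)·(1 + q^2 + q^4 + q^6); the count is [q^6].
(q + q^4) has coefficients 0,1,0,0,1 for degrees 0…4.
(q^2 + q^3 + q^5) has coefficients 0,0,1,1,0,1,0 for degrees 0…6.
Finally multiplying by (1 + q^2 + q^4 + q^6), the product of all factors after the first has coefficients 0,0,1,1,1,2,1 for degrees 0…6.
[q^6] = 1·2 + 1·1 = 3.

3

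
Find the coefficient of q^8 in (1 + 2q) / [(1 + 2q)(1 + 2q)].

256

The denominator gives the recurrence a_n = −4a_(n−1) − 4a_(n−2) for n ≥ 2; the numerator fixes a_0 = 1, a_1 = -2.
Iterating: 1, -2, 4, -8, 16, -32, 64, -128, 256, so a_8 = 256.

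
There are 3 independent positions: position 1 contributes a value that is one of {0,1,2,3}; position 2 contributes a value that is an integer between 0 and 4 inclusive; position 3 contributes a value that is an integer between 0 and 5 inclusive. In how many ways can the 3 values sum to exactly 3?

The generating function for the choices is (1 + x + x^2 + x^3)·(1 + x + x^2 + x^3 + x^4)·(1 + x + x^2 + x^3 + x^4 + x^5); the count is [x^3].
(1 + x + x^2 + x^3) has coefficients 1,1,1,1 for degrees 0…3.
(1 + x + x^2 + x^3 + x^4) has coefficients 1,1,1,1 for degrees 0…3.
Finally multiplying by (1 + x + x^2 + x^3 + x^4 + x^5), the product of all factors after the first has coefficients 1,2,3,4 for degrees 0…3.
[x^3] = 1·4 + 1·3 + 1·2 + 1·1 = 10.

10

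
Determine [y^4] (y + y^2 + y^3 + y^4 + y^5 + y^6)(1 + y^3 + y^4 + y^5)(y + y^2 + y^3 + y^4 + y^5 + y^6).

(y + y^2 + y^3 + y^4 + y^5 + y^6) has coefficients 0,1,1,1,1 for degrees 0…4.
(1 + y^3 + y^4 + y^5) has coefficients 1,0,0,1,1 for degrees 0…4.
Finally multiplying by (y + y^2 + y^3 + y^4 + y^5 + y^6), the product of all factors after the first has coefficients 0,1,1,1,2 for degrees 0…4.
[y^4] = 1·1 + 1·1 + 1·1 + 1·0 = 3.

3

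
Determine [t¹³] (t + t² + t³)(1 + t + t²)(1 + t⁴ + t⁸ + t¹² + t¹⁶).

2

(t + t² + t³) has coefficients 0,1,1,1 for degrees 0…3.
(1 + t + t²) has coefficients 1,1,1,0,0,0,0,0,0,0,0,0,0,0 for degrees 0…13.
Finally multiplying by (1 + t⁴ + t⁸ + t¹² + t¹⁶), the product of all factors after the first has coefficients 1,1,1,0,1,1,1,0,1,1,1,0,1,1 for degrees 0…13.
[t¹³] = 1·1 + 1·0 + 1·1 = 2.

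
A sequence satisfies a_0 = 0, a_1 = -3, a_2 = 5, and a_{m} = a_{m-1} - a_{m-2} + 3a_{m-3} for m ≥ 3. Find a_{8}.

The ordinary generating function has denominator 1 - t + t^2 - 3t^3.
Iterating the recurrence: a_0,…,a_{8} = 0, -3, 5, 8, -6, 1, 31, 12, -16.

-16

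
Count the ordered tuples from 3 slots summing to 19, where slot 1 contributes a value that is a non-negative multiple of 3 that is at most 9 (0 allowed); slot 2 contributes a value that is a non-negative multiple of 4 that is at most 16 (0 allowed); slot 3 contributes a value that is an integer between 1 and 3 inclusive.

The generating function for the choices is (1 + y³ + y⁶ + y⁹)·(1 + y⁴ + y⁸ + y¹² + y¹⁶)·(y + y² + y³); the count is [y¹⁹].
(1 + y³ + y⁶ + y⁹) has coefficients 1,0,0,1,0,0,1,0,0,1 for degrees 0…9.
(1 + y⁴ + y⁸ + y¹² + y¹⁶) has coefficients 1,0,0,0,1,0,0,0,1,0,0,0,1,0,0,0,1,0,0,0 for degrees 0…19.
Finally multiplying by (y + y² + y³), the product of all factors after the first has coefficients 0,1,1,1,0,1,1,1,0,1,1,1,0,1,1,1,0,1,1,1 for degrees 0…19.
[y¹⁹] = 1·1 + 1·0 + 1·1 + 1·1 = 3.

3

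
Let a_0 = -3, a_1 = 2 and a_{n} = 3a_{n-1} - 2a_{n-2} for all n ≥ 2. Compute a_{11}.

The ordinary generating function has denominator 1 - 3y + 2y^2.
Iterating the recurrence: a_0,…,a_{11} = -3, 2, 12, 32, 72, 152, 312, 632, 1272, 2552, 5112, 10232.

10232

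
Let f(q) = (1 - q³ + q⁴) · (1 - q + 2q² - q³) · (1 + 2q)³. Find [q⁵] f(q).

(1 - q³ + q⁴) has coefficients 1,0,0,-1,1 for degrees 0…4.
(1 - q + 2q² - q³) has coefficients 1,-1,2,-1,0,0 for degrees 0…5.
Finally multiplying by (1 + 2q)³, the product of all factors after the first has coefficients 1,5,8,7,10,4 for degrees 0…5.
[q⁵] = 1·4 − 1·8 + 1·5 = 1.

1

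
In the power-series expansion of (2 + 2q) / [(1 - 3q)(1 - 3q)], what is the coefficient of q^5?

The denominator gives the recurrence a_n = 6a_(n−1) − 9a_(n−2) for n ≥ 3; the numerator fixes a_0 = 2, a_1 = 14, a_2 = 66.
Iterating: 2, 14, 66, 270, 1026, 3726, so a_5 = 3726.

3726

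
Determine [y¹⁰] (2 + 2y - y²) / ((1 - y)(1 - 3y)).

The denominator gives the recurrence a_n = 4a_(n−1) − 3a_(n−2) for n ≥ 3; the numerator fixes a_0 = 2, a_1 = 10, a_2 = 33.
Iterating: 2, 10, 33, 102, 309, 930, 2793, 8382, 25149, 75450, 226353, so a_10 = 226353.

226353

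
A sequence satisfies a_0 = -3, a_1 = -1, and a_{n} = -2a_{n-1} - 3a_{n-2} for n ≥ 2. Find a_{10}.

The ordinary generating function has denominator 1 + 2x + 3x^2.
Iterating the recurrence: a_0,…,a_{10} = -3, -1, 11, -19, 5, 47, -109, 77, 173, -577, 635.

635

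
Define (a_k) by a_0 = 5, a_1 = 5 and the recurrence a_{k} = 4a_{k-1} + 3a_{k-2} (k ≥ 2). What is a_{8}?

The ordinary generating function has denominator 1 - 4z - 3z^2.
Iterating the recurrence: a_0,…,a_{8} = 5, 5, 35, 155, 725, 3365, 15635, 72635, 337445.

337445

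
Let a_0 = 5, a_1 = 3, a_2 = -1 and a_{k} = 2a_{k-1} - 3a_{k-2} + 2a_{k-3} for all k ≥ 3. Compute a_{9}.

The ordinary generating function has denominator 1 - 2x + 3x^2 - 2x^3.
Iterating the recurrence: a_0,…,a_{9} = 5, 3, -1, -1, 7, 15, 7, -17, -25, 15.

15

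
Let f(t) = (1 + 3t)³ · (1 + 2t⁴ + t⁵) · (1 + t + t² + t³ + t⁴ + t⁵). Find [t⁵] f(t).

(1 + 3t)³ has coefficients 1,9,27,27 for degrees 0…3.
(1 + 2t⁴ + t⁵) has coefficients 1,0,0,0,2,1 for degrees 0…5.
Finally multiplying by (1 + t + t² + t³ + t⁴ + t⁵), the product of all factors after the first has coefficients 1,1,1,1,3,4 for degrees 0…5.
[t⁵] = 1·4 + 9·3 + 27·1 + 27·1 = 85.

85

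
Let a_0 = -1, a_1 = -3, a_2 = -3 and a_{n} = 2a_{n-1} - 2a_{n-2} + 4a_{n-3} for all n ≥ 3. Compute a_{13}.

-6912

The ordinary generating function has denominator 1 - 2x + 2x^2 - 4x^3.
Iterating the recurrence: a_0,…,a_{13} = -1, -3, -3, -4, -14, -32, -52, -96, -216, -448, -848, -1664, -3424, -6912.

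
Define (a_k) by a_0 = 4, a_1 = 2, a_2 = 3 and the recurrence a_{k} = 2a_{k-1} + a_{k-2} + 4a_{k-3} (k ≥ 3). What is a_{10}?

The ordinary generating function has denominator 1 - 2y - y^2 - 4y^3.
Iterating the recurrence: a_0,…,a_{10} = 4, 2, 3, 24, 59, 154, 463, 1316, 3711, 10590, 30155.

30155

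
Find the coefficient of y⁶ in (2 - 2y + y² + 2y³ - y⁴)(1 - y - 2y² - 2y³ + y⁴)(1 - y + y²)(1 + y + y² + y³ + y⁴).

(2 - 2y + y² + 2y³ - y⁴) has coefficients 2,-2,1,2,-1 for degrees 0…4.
(1 - y - 2y² - 2y³ + y⁴) has coefficients 1,-1,-2,-2,1,0,0 for degrees 0…6.
Multiplying by (1 - y + y²) gives running coefficients 1,-2,0,-1,1,-3,1 for degrees 0…6.
Finally multiplying by (1 + y + y² + y³ + y⁴), the product of all factors after the first has coefficients 1,-1,-1,-2,-1,-5,-2 for degrees 0…6.
[y⁶] = 2·(-2) − 2·(-5) + 1·(-1) + 2·(-2) − 1·(-1) = 2.

2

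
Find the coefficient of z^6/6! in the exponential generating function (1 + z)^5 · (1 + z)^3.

The EGF product rule gives c_6 = Σ_{k_1+k_2=6} C(6; k_1,k_2) · ∏ g_i(k_i), where (1+z)^5 gives the falling factorial (5)_k; (1+z)^3 gives the falling factorial (3)_k.
g_1(k) for k = 0…6: 1, 5, 20, 60, 120, 120, 0.
g_2(k) for k = 0…6: 1, 3, 6, 6, 0, 0, 0.
c_6 = Σ_k C(6,k)·g_1(k)·g_2(6−k) = 20·60·6 + 15·120·6 + 6·120·3 = 7200 + 10800 + 2160 = 20160.

20160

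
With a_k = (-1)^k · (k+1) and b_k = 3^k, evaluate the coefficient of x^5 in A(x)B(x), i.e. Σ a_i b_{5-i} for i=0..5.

Write out a_i and b_{5-i} for i = 0,…,5 and sum the products.
Σ = 1·243 − 2·81 + 3·27 − 4·9 + 5·3 − 6·1 = 135.

135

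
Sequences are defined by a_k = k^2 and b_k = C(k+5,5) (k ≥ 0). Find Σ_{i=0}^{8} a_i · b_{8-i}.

The convolution is the x^8 coefficient of A(x)B(x).
Σ = 0·1287 + 1·792 + 4·462 + 9·252 + 16·126 + 25·56 + 36·21 + 49·6 + 64·1 = 9438.

9438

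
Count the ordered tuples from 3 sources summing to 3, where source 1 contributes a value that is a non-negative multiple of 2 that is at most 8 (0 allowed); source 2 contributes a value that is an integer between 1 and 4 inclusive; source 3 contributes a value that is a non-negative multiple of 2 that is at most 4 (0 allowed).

The generating function for the choices is (1 + y^2 + y^4 + y^6 + y^8)·(y + y^2 + y^3 + y^4)·(1 + y^2 + y^4); the count is [y^3].
(1 + y^2 + y^4 + y^6 + y^8) has coefficients 1,0,1,0 for degrees 0…3.
(y + y^2 + y^3 + y^4) has coefficients 0,1,1,1 for degrees 0…3.
Finally multiplying by (1 + y^2 + y^4), the product of all factors after the first has coefficients 0,1,1,2 for degrees 0…3.
[y^3] = 1·2 + 1·1 = 3.

3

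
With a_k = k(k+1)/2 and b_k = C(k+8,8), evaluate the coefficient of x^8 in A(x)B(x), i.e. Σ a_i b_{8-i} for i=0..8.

31824

The convolution is the t^8 coefficient of A(t)B(t).
Σ = 0·12870 + 1·6435 + 3·3003 + 6·1287 + 10·495 + 15·165 + 21·45 + 28·9 + 36·1 = 31824.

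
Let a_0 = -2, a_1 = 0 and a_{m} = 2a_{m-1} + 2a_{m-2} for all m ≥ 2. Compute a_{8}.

-1312

The ordinary generating function has denominator 1 - 2t - 2t^2.
Iterating the recurrence: a_0,…,a_{8} = -2, 0, -4, -8, -24, -64, -176, -480, -1312.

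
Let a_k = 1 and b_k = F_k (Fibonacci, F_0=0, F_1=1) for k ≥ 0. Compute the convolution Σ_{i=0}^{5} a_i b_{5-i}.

12

This is [x^5] in the product of the two ordinary generating functions.
Σ = 1·5 + 1·3 + 1·2 + 1·1 + 1·1 + 1·0 = 12.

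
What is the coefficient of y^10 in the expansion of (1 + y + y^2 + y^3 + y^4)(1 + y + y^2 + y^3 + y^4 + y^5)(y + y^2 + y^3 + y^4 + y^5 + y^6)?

(1 + y + y^2 + y^3 + y^4) has coefficients 1,1,1,1,1 for degrees 0…4.
(1 + y + y^2 + y^3 + y^4 + y^5) has coefficients 1,1,1,1,1,1,0,0,0,0,0 for degrees 0…10.
Finally multiplying by (y + y^2 + y^3 + y^4 + y^5 + y^6), the product of all factors after the first has coefficients 0,1,2,3,4,5,6,5,4,3,2 for degrees 0…10.
[y^10] = 1·2 + 1·3 + 1·4 + 1·5 + 1·6 = 20.

20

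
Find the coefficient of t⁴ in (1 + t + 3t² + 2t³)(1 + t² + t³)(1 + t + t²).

12

(1 + t + 3t² + 2t³) has coefficients 1,1,3,2 for degrees 0…3.
(1 + t² + t³) has coefficients 1,0,1,1,0 for degrees 0…4.
Finally multiplying by (1 + t + t²), the product of all factors after the first has coefficients 1,1,2,2,2 for degrees 0…4.
[t⁴] = 1·2 + 1·2 + 3·2 + 2·1 = 12.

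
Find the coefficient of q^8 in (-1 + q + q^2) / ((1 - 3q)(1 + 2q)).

The denominator gives the recurrence a_n = a_(n−1) + 6a_(n−2) for n ≥ 3; the numerator fixes a_0 = -1, a_1 = 0, a_2 = -5.
Iterating: -1, 0, -5, -5, -35, -65, -275, -665, -2315, so a_8 = -2315.

-2315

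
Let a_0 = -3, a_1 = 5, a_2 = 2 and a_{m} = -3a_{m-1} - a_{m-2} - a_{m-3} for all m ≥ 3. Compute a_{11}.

-20576

The ordinary generating function has denominator 1 + 3z + z^2 + z^3.
Iterating the recurrence: a_0,…,a_{11} = -3, 5, 2, -8, 17, -45, 126, -350, 969, -2683, 7430, -20576.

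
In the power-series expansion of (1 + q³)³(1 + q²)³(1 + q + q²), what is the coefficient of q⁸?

22

(1 + q³)³ has coefficients 1,0,0,3,0,0,3,0,0 for degrees 0…8.
(1 + q²)³ has coefficients 1,0,3,0,3,0,1,0,0 for degrees 0…8.
Finally multiplying by (1 + q + q²), the product of all factors after the first has coefficients 1,1,4,3,6,3,4,1,1 for degrees 0…8.
[q⁸] = 1·1 + 3·3 + 3·4 = 22.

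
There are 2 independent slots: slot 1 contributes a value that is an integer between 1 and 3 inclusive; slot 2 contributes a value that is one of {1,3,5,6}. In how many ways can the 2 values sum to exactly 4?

The generating function for the choices is (x + x^2 + x^3)·(x + x^3 + x^5 + x^6); the count is [x^4].
(x + x^2 + x^3) has coefficients 0,1,1,1 for degrees 0…3.
(x + x^3 + x^5 + x^6) has coefficients 0,1,0,1,0 for degrees 0…4.
[x^4] = 1·1 + 1·0 + 1·1 = 2.

2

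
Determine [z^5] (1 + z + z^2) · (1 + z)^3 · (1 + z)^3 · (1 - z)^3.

-8

(1 + z + z^2) has coefficients 1,1,1 for degrees 0…2.
(1 + z)^3 has coefficients 1,3,3,1,0,0 for degrees 0…5.
Multiplying by (1 + z)^3 gives running coefficients 1,6,15,20,15,6 for degrees 0…5.
Finally multiplying by (1 - z)^3, the product of all factors after the first has coefficients 1,3,0,-8,-6,6 for degrees 0…5.
[z^5] = 1·6 + 1·(-6) + 1·(-8) = -8.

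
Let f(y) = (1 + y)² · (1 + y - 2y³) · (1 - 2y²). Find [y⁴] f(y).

-10

(1 + y)² has coefficients 1,2,1 for degrees 0…2.
(1 + y - 2y³) has coefficients 1,1,0,-2,0 for degrees 0…4.
Finally multiplying by (1 - 2y²), the product of all factors after the first has coefficients 1,1,-2,-4,0 for degrees 0…4.
[y⁴] = 1·0 + 2·(-4) + 1·(-2) = -10.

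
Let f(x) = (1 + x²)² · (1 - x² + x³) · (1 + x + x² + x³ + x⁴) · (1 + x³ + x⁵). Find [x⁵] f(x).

(1 + x²)² has coefficients 1,0,2,0,1 for degrees 0…4.
(1 - x² + x³) has coefficients 1,0,-1,1,0,0 for degrees 0…5.
Multiplying by (1 + x + x² + x³ + x⁴) gives running coefficients 1,1,0,1,1,0 for degrees 0…5.
Finally multiplying by (1 + x³ + x⁵), the product of all factors after the first has coefficients 1,1,0,2,2,1 for degrees 0…5.
[x⁵] = 1·1 + 2·2 + 1·1 = 6.

6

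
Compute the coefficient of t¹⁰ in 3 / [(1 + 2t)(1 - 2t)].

Partial fractions give a closed form: a_n = (3/2)·(-2)^n + (3/2)·2^n.
At n = 10: a_10 = 3072.

3072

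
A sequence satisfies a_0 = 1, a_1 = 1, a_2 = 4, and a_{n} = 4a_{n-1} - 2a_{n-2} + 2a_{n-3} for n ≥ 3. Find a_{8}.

The ordinary generating function has denominator 1 - 4z + 2z^2 - 2z^3.
Iterating the recurrence: a_0,…,a_{8} = 1, 1, 4, 16, 58, 208, 748, 2692, 9688.

9688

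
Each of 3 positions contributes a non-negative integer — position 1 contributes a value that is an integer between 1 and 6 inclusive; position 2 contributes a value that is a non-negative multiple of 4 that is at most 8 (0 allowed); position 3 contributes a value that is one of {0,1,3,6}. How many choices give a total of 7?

5

The generating function for the choices is (x + x^2 + x^3 + x^4 + x^5 + x^6)·(1 + x^4 + x^8)·(1 + x + x^3 + x^6); the count is [x^7].
(x + x^2 + x^3 + x^4 + x^5 + x^6) has coefficients 0,1,1,1,1,1,1 for degrees 0…6.
(1 + x^4 + x^8) has coefficients 1,0,0,0,1,0,0,0 for degrees 0…7.
Finally multiplying by (1 + x + x^3 + x^6), the product of all factors after the first has coefficients 1,1,0,1,1,1,1,1 for degrees 0…7.
[x^7] = 1·1 + 1·1 + 1·1 + 1·1 + 1·0 + 1·1 = 5.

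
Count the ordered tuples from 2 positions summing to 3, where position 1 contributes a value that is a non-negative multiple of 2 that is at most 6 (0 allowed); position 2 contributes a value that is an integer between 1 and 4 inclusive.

2

The generating function for the choices is (1 + y² + y⁴ + y⁶)·(y + y² + y³ + y⁴); the count is [y³].
(1 + y² + y⁴ + y⁶) has coefficients 1,0,1,0 for degrees 0…3.
(y + y² + y³ + y⁴) has coefficients 0,1,1,1 for degrees 0…3.
[y³] = 1·1 + 1·1 = 2.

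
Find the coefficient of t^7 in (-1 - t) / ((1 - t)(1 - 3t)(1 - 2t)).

Partial fractions give a closed form: a_n = (-1)·1^n + (-6)·3^n + (6)·2^n.
At n = 7: a_7 = -12355.

-12355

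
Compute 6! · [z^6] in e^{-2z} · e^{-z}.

The EGF product rule gives c_6 = Σ_{k_1+k_2=6} C(6; k_1,k_2) · ∏ g_i(k_i), where e^{-2z} gives (-2)^k; e^{-z} gives (-1)^k.
g_1(k) for k = 0…6: 1, -2, 4, -8, 16, -32, 64.
g_2(k) for k = 0…6: 1, -1, 1, -1, 1, -1, 1.
c_6 = Σ_k C(6,k)·g_1(k)·g_2(6−k) = 1·1·1 + 6·(-2)·(-1) + 15·4·1 + 20·(-8)·(-1) + 15·16·1 + 6·(-32)·(-1) + 1·64·1 = 1 + 12 + 60 + 160 + 240 + 192 + 64 = 729.

729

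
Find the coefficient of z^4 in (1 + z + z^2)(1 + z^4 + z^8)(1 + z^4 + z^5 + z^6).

2

(1 + z + z^2) has coefficients 1,1,1 for degrees 0…2.
(1 + z^4 + z^8) has coefficients 1,0,0,0,1 for degrees 0…4.
Finally multiplying by (1 + z^4 + z^5 + z^6), the product of all factors after the first has coefficients 1,0,0,0,2 for degrees 0…4.
[z^4] = 1·2 + 1·0 + 1·0 = 2.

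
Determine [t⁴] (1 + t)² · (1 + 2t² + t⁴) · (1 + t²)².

10

(1 + t)² has coefficients 1,2,1 for degrees 0…2.
(1 + 2t² + t⁴) has coefficients 1,0,2,0,1 for degrees 0…4.
Finally multiplying by (1 + t²)², the product of all factors after the first has coefficients 1,0,4,0,6 for degrees 0…4.
[t⁴] = 1·6 + 2·0 + 1·4 = 10.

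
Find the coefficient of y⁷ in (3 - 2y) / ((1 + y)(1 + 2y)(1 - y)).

-680

Partial fractions give a closed form: a_n = (-5/2)·(-1)^n + (16/3)·(-2)^n + (1/6)·1^n.
At n = 7: a_7 = -680.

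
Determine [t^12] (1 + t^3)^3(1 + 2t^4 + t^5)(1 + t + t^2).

9

(1 + t^3)^3 has coefficients 1,0,0,3,0,0,3,0,0,1 for degrees 0…9.
(1 + 2t^4 + t^5) has coefficients 1,0,0,0,2,1,0,0,0,0,0,0,0 for degrees 0…12.
Finally multiplying by (1 + t + t^2), the product of all factors after the first has coefficients 1,1,1,0,2,3,3,1,0,0,0,0,0 for degrees 0…12.
[t^12] = 1·0 + 3·0 + 3·3 + 1·0 = 9.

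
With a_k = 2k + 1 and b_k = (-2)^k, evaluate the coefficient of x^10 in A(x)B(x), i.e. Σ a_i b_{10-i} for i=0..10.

The convolution is the t^10 coefficient of A(t)B(t).
Σ = 1·1024 + 3·(-512) + 5·256 + 7·(-128) + 9·64 + 11·(-32) + 13·16 + 15·(-8) + 17·4 + 19·(-2) + 21·1 = 235.

235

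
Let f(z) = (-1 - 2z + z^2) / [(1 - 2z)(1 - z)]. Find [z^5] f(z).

-110

The denominator gives the recurrence a_n = 3a_(n−1) − 2a_(n−2) for n ≥ 3; the numerator fixes a_0 = -1, a_1 = -5, a_2 = -12.
Iterating: -1, -5, -12, -26, -54, -110, so a_5 = -110.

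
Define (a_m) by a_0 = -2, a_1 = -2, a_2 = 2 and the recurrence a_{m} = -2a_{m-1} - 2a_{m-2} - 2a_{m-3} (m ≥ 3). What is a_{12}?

-96

The ordinary generating function has denominator 1 + 2y + 2y^2 + 2y^3.
Iterating the recurrence: a_0,…,a_{12} = -2, -2, 2, 4, -8, 4, 0, 8, -24, 32, -32, 48, -96.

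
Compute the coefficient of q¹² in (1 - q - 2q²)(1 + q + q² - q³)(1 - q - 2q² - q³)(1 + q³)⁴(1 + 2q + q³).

(1 - q - 2q²) has coefficients 1,-1,-2 for degrees 0…2.
(1 + q + q² - q³) has coefficients 1,1,1,-1,0,0,0,0,0,0,0,0,0 for degrees 0…12.
Multiplying by (1 - q - 2q² - q³) gives running coefficients 1,0,-2,-5,-2,1,1,0,0,0,0,0,0 for degrees 0…12.
Multiplying by (1 + q³)⁴ gives running coefficients 1,0,-2,-1,-2,-7,-13,-8,-8,-22,-12,-2,-13 for degrees 0…12.
Finally multiplying by (1 + 2q + q³), the product of all factors after the first has coefficients 1,2,-2,-4,-4,-13,-28,-36,-31,-51,-64,-34,-39 for degrees 0…12.
[q¹²] = 1·(-39) − 1·(-34) − 2·(-64) = 123.

123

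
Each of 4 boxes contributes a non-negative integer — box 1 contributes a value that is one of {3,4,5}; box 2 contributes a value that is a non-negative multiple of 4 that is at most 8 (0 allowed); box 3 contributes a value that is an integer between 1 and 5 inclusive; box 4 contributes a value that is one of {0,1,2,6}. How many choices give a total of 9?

The generating function for the choices is (y^3 + y^4 + y^5)·(1 + y^4 + y^8)·(y + y^2 + y^3 + y^4 + y^5)·(1 + y + y^2 + y^6); the count is [y^9].
(y^3 + y^4 + y^5) has coefficients 0,0,0,1,1,1 for degrees 0…5.
(1 + y^4 + y^8) has coefficients 1,0,0,0,1,0,0,0,1,0 for degrees 0…9.
Multiplying by (y + y^2 + y^3 + y^4 + y^5) gives running coefficients 0,1,1,1,1,2,1,1,1,2 for degrees 0…9.
Finally multiplying by (1 + y + y^2 + y^6), the product of all factors after the first has coefficients 0,1,2,3,3,4,4,5,4,5 for degrees 0…9.
[y^9] = 1·4 + 1·4 + 1·3 = 11.

11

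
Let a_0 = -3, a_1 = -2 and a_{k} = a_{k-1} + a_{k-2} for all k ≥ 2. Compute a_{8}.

-81

The ordinary generating function has denominator 1 - t - t^2.
Iterating the recurrence: a_0,…,a_{8} = -3, -2, -5, -7, -12, -19, -31, -50, -81.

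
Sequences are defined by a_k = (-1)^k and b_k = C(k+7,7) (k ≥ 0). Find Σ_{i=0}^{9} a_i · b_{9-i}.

The convolution is the t^9 coefficient of A(t)B(t).
Σ = 1·11440 − 1·6435 + 1·3432 − 1·1716 + 1·792 − 1·330 + 1·120 − 1·36 + 1·8 − 1·1 = 7274.

7274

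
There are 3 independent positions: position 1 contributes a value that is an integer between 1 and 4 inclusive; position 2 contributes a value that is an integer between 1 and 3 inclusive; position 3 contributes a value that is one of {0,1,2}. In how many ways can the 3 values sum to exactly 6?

8

The generating function for the choices is (t + t² + t³ + t⁴)·(t + t² + t³)·(1 + t + t²); the count is [t⁶].
(t + t² + t³ + t⁴) has coefficients 0,1,1,1,1 for degrees 0…4.
(t + t² + t³) has coefficients 0,1,1,1,0,0,0 for degrees 0…6.
Finally multiplying by (1 + t + t²), the product of all factors after the first has coefficients 0,1,2,3,2,1,0 for degrees 0…6.
[t⁶] = 1·1 + 1·2 + 1·3 + 1·2 = 8.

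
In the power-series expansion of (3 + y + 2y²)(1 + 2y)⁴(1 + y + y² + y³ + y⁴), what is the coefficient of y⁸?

240

(3 + y + 2y²) has coefficients 3,1,2 for degrees 0…2.
(1 + 2y)⁴ has coefficients 1,8,24,32,16,0,0,0,0 for degrees 0…8.
Finally multiplying by (1 + y + y² + y³ + y⁴), the product of all factors after the first has coefficients 1,9,33,65,81,80,72,48,16 for degrees 0…8.
[y⁸] = 3·16 + 1·48 + 2·72 = 240.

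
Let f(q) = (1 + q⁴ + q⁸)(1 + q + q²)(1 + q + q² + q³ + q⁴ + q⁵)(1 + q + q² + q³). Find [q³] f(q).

(1 + q⁴ + q⁸) has coefficients 1,0,0,0 for degrees 0…3.
(1 + q + q²) has coefficients 1,1,1,0 for degrees 0…3.
Multiplying by (1 + q + q² + q³ + q⁴ + q⁵) gives running coefficients 1,2,3,3 for degrees 0…3.
Finally multiplying by (1 + q + q² + q³), the product of all factors after the first has coefficients 1,3,6,9 for degrees 0…3.
[q³] = 1·9 = 9.

9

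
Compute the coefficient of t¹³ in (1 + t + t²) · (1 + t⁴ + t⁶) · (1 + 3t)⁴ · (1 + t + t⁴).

(1 + t + t²) has coefficients 1,1,1 for degrees 0…2.
(1 + t⁴ + t⁶) has coefficients 1,0,0,0,1,0,1,0,0,0,0,0,0,0 for degrees 0…13.
Multiplying by (1 + 3t)⁴ gives running coefficients 1,12,54,108,82,12,55,120,135,108,81,0,0,0 for degrees 0…13.
Finally multiplying by (1 + t + t⁴), the product of all factors after the first has coefficients 1,13,66,162,191,106,121,283,337,255,244,201,135,108 for degrees 0…13.
[t¹³] = 1·108 + 1·135 + 1·201 = 444.

444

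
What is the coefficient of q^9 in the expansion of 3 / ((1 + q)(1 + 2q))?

Partial fractions give a closed form: a_n = (-3)·(-1)^n + (6)·(-2)^n.
At n = 9: a_9 = -3069.

-3069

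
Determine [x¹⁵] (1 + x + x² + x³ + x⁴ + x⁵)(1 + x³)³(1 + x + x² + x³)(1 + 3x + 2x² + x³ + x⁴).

75

(1 + x + x² + x³ + x⁴ + x⁵) has coefficients 1,1,1,1,1,1 for degrees 0…5.
(1 + x³)³ has coefficients 1,0,0,3,0,0,3,0,0,1,0,0,0,0,0,0 for degrees 0…15.
Multiplying by (1 + x + x² + x³) gives running coefficients 1,1,1,4,3,3,6,3,3,4,1,1,1,0,0,0 for degrees 0…15.
Finally multiplying by (1 + 3x + 2x² + x³ + x⁴), the product of all factors after the first has coefficients 1,4,6,10,19,22,26,34,30,28,28,18,13,10,4,2 for degrees 0…15.
[x¹⁵] = 1·2 + 1·4 + 1·10 + 1·13 + 1·18 + 1·28 = 75.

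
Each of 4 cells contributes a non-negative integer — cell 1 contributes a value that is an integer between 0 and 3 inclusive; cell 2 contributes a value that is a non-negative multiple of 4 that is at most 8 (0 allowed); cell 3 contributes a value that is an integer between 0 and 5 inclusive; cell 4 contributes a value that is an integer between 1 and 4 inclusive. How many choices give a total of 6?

The generating function for the choices is (1 + x + x^2 + x^3)·(1 + x^4 + x^8)·(1 + x + x^2 + x^3 + x^4 + x^5)·(x + x^2 + x^3 + x^4); the count is [x^6].
(1 + x + x^2 + x^3) has coefficients 1,1,1,1 for degrees 0…3.
(1 + x^4 + x^8) has coefficients 1,0,0,0,1,0,0 for degrees 0…6.
Multiplying by (1 + x + x^2 + x^3 + x^4 + x^5) gives running coefficients 1,1,1,1,2,2,1 for degrees 0…6.
Finally multiplying by (x + x^2 + x^3 + x^4), the product of all factors after the first has coefficients 0,1,2,3,4,5,6 for degrees 0…6.
[x^6] = 1·6 + 1·5 + 1·4 + 1·3 = 18.

18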